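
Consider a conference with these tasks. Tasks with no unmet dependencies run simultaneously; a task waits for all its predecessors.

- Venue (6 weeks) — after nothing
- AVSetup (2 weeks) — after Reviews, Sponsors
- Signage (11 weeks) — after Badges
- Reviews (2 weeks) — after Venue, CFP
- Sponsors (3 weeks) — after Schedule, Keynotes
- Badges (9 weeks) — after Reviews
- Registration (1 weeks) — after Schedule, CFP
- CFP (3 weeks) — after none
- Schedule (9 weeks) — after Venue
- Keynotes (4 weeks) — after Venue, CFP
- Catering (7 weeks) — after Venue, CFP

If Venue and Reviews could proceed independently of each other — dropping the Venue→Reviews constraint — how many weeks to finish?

25

Before: longest chain Venue→Reviews→Badges→Signage = 6+2+9+11 = 28, finish 28.
Without Venue→Reviews, Reviews's earliest start moves from 6 to 3.
The longest chain is now CFP→Reviews→Badges→Signage = 3+2+9+11 = 25, so the project takes 25 weeks.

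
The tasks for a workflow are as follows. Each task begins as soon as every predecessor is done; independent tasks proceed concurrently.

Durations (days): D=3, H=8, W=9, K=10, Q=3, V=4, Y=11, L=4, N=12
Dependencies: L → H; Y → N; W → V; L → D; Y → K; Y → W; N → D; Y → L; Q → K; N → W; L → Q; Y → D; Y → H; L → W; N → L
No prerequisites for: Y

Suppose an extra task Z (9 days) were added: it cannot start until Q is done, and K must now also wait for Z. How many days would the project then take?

49

Originally the project takes 40 days.
With Z inserted, K now waits for max(Y, Q, Z).
New critical path: Y→N→L→Q→Z→K = 11+12+4+3+9+10 = 49 ⇒ 49 days.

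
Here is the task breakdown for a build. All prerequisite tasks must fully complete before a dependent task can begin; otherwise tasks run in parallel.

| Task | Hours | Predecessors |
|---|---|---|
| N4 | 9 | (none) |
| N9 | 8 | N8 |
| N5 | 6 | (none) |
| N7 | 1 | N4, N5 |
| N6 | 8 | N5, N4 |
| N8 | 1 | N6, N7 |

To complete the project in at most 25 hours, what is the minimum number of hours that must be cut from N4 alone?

1

Current finish: 26 hours; target: 25.
N4 is on every critical path, so each hour cut from N4 cuts the finish by one (this holds down to a finish of 23).
Need 26 − 25 = 1 hour off N4 → N4 becomes 8 hours, finish becomes 25.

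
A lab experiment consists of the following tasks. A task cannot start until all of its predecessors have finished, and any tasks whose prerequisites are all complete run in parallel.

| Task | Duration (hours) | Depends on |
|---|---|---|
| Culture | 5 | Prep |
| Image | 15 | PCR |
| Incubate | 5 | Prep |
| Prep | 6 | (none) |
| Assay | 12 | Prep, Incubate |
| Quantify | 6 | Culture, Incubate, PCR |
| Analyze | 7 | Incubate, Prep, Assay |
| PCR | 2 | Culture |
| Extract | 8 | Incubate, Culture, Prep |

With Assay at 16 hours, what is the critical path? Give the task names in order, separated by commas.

Prep, Incubate, Assay, Analyze

As given, the longest chain is Prep→Incubate→Assay→Analyze = 6+5+12+7 = 30, so the finish is 30 hours.
Assay lies on that path, so at 16 hours the path becomes 34 hours.
No other chain overtakes it, so the finish is 34 hours.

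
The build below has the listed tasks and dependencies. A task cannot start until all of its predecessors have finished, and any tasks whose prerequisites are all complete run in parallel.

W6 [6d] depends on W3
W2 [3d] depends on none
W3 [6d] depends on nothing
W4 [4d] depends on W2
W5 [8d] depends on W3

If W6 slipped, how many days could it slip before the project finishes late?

The longest chain is W3→W5 = 6+8 = 14; overall finish 14 days.
The longest chain containing W6 totals 12 days.
So W6 can slip 14 − 12 = 2 days.

2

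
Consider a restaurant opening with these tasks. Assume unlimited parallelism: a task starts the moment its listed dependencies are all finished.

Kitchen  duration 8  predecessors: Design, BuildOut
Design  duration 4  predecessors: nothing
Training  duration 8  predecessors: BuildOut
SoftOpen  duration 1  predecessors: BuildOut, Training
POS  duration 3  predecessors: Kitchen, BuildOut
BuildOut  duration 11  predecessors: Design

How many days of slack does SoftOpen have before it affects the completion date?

2

The longest chain is Design→BuildOut→Kitchen→POS = 4+11+8+3 = 26; overall finish 26 days.
Longest path through SoftOpen: 24 days (earliest finish 24, latest finish 26).
So SoftOpen can slip 26 − 24 = 2 days.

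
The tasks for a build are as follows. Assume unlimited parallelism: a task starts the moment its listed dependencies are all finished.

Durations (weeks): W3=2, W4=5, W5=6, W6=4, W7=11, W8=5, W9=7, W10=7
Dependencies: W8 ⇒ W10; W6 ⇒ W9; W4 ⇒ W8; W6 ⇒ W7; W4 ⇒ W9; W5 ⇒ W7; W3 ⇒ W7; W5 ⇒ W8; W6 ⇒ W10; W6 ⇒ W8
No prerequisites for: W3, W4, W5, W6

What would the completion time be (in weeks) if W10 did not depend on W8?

Original critical path: W5→W8→W10 = 6+5+7 = 18 ⇒ 18 weeks.
Without W8→W10, W10's earliest start moves from 11 to 4.
After: W5→W7 = 6+11 = 17 → 17 weeks.

17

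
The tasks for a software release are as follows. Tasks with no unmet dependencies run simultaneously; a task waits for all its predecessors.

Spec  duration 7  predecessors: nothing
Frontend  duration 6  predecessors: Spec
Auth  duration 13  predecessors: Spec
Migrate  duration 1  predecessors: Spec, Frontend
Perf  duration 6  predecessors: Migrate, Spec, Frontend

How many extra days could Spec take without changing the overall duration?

Critical path: Spec→Frontend→Migrate→Perf = 7+6+1+6 = 20, so the finish is 20 days.
The longest chain containing Spec totals 20 days.
Float = 20 − 20 = 0.

0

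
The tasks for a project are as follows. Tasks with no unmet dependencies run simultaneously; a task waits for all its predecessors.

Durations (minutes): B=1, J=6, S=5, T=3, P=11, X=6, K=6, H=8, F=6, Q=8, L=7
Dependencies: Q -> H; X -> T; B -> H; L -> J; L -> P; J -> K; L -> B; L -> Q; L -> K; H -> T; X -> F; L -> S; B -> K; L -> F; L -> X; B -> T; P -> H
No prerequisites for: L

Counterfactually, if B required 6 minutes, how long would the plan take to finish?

The binding path is L→P→H→T = 7+11+8+3 = 29; finish at 29 minutes.
B has 10 minutes of float (longest path through it is 19).
That remains the longest chain; total 29 minutes.

29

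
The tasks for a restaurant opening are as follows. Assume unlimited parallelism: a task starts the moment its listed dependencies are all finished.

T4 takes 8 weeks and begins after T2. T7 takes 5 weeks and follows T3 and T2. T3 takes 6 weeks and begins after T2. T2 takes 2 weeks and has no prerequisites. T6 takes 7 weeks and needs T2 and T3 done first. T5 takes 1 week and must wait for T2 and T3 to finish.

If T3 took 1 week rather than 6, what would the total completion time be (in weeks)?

Actual critical path: T2→T3→T6 = 2+6+7 = 15 ⇒ 15 weeks.
T3 is on the critical path; changing it to 1 makes that path 10 weeks.
That remains the longest chain; total 10 weeks.

10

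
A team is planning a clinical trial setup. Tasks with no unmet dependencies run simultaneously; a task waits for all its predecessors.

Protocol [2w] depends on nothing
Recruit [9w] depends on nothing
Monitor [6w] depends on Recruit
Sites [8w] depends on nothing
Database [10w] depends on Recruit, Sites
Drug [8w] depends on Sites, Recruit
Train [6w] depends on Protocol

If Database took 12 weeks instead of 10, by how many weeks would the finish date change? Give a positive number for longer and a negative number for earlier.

2

Actual critical path: Recruit→Database = 9+10 = 19 ⇒ 19 weeks.
Since Database is critical, the +2 change carries straight to that chain (now 21 weeks).
That remains the longest chain; total 21 weeks.
Change in finish: 21 − 19 = +2 weeks.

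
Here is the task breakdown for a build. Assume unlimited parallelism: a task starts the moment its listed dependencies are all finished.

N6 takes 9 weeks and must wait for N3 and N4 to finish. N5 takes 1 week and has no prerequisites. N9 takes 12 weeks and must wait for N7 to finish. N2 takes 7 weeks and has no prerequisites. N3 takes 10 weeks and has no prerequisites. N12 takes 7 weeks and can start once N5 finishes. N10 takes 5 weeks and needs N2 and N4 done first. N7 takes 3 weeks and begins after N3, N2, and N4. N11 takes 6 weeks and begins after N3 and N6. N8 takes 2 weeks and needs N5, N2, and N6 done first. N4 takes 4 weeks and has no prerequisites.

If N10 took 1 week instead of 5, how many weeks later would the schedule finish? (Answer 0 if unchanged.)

0

The binding path is N3→N6→N11 = 10+9+6 = 25; finish at 25 weeks.
N10 has 13 weeks of float (longest path through it is 12).
That remains the longest chain; total 25 weeks.
Change in finish: 25 − 25 = +0 weeks.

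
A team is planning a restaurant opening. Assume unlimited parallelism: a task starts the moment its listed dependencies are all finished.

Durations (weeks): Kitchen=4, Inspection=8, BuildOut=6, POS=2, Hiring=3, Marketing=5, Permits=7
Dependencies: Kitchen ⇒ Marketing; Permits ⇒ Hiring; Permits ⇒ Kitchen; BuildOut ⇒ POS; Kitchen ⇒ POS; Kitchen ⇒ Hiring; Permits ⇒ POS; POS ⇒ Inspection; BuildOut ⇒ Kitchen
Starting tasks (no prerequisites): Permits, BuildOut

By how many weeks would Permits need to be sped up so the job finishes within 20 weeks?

1

Current finish: 21 weeks; target: 20.
Permits is on every critical path, so each week cut from Permits cuts the finish by one (this holds down to a finish of 20).
Need 21 − 20 = 1 week off Permits → Permits becomes 6 weeks, finish becomes 20.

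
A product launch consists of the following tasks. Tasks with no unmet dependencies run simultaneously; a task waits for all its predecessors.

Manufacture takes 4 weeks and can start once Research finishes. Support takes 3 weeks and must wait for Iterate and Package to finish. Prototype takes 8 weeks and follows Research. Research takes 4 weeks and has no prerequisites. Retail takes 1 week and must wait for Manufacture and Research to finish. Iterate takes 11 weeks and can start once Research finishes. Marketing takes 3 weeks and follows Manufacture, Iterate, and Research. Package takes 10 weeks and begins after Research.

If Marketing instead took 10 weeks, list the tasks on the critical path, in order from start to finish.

Actual critical path: Research→Iterate→Marketing = 4+11+3 = 18 ⇒ 18 weeks.
Since Marketing is critical, the +7 change carries straight to that chain (now 25 weeks).
No other chain overtakes it, so the finish is 25 weeks.

Research, Iterate, Marketing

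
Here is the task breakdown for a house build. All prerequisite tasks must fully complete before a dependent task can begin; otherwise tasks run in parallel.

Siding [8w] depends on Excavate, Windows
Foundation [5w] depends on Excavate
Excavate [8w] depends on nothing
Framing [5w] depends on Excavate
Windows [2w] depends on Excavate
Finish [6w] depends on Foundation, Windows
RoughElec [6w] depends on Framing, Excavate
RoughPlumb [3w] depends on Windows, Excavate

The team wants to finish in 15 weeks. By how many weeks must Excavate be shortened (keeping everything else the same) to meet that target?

4

Current finish: 19 weeks; target: 15.
Excavate is on every critical path, so each week cut from Excavate cuts the finish by one (this holds down to a finish of 12).
Need 19 − 15 = 4 weeks off Excavate → Excavate becomes 4 weeks, finish becomes 15.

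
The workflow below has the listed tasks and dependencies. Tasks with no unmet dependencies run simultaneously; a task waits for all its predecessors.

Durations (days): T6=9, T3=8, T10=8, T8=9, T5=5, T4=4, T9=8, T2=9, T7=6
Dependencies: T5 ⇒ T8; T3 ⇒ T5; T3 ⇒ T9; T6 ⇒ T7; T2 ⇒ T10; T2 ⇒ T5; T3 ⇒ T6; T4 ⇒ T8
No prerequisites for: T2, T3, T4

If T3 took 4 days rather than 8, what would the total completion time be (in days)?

The binding path is T3→T6→T7 = 8+9+6 = 23; finish at 23 days.
Since T3 is critical, the -4 change carries straight to that chain (now 19 days).
Now T2→T5→T8 = 9+5+9 = 23 is longest, so the finish becomes 23 days.

23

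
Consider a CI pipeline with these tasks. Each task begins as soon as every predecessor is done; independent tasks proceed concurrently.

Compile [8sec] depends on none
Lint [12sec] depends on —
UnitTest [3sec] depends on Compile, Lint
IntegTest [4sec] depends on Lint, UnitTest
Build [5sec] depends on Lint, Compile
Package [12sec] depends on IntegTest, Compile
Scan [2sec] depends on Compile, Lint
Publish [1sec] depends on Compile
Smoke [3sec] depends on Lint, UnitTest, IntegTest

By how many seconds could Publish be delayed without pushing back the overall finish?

Lint→UnitTest→IntegTest→Package = 12+3+4+12 = 31 sets the makespan at 31 seconds.
Publish finishes as early as 9 and must finish by 31.
Float = 31 − 9 = 22.

22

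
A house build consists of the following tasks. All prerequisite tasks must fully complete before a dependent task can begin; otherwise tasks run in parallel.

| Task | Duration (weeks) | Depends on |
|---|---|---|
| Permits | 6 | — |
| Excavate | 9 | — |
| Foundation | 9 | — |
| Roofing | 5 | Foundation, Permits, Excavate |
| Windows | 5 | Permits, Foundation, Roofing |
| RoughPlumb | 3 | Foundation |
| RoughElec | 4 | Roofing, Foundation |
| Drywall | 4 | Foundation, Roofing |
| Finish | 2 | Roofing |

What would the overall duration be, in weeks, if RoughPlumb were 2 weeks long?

Actual critical path: Excavate→Roofing→Windows = 9+5+5 = 19 ⇒ 19 weeks.
The longest path through RoughPlumb is only 12 weeks, so RoughPlumb has float 7.
The critical path is still Excavate→Roofing→Windows; finish is now 19 weeks.

19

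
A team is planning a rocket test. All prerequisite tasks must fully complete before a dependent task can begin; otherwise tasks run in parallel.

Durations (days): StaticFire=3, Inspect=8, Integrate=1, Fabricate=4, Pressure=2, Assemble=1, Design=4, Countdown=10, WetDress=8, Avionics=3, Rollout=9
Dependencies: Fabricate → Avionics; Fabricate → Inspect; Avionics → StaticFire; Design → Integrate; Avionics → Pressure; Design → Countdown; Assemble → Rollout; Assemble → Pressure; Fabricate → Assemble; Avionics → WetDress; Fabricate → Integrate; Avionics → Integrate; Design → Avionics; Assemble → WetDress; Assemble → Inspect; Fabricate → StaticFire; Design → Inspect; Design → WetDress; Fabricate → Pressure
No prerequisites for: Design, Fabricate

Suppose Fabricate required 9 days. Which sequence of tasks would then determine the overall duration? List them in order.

Fabricate, Avionics, WetDress

The binding path is Fabricate→Avionics→WetDress = 4+3+8 = 15; finish at 15 days.
Fabricate is on the critical path; changing it to 9 makes that path 20 days.
No other chain overtakes it, so the finish is 20 days.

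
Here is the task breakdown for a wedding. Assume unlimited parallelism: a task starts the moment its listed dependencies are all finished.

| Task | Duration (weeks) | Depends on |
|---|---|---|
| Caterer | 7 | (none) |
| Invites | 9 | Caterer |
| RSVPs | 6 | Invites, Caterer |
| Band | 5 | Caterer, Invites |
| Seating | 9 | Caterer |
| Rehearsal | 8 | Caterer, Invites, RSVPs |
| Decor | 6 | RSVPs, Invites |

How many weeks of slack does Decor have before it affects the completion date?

2

The longest chain is Caterer→Invites→RSVPs→Rehearsal = 7+9+6+8 = 30; overall finish 30 weeks.
Longest path through Decor: 28 weeks (earliest finish 28, latest finish 30).
So Decor can slip 30 − 28 = 2 weeks.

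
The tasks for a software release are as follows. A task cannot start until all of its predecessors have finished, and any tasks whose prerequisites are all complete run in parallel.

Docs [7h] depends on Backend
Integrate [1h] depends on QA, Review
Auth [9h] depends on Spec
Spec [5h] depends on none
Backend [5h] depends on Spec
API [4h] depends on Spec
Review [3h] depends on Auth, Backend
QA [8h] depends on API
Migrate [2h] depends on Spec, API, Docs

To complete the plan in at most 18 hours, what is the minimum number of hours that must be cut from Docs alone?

Current finish: 19 hours; target: 18.
Docs is on every critical path, so each hour cut from Docs cuts the finish by one (this holds down to a finish of 18).
Need 19 − 18 = 1 hour off Docs → Docs becomes 6 hours, finish becomes 18.

1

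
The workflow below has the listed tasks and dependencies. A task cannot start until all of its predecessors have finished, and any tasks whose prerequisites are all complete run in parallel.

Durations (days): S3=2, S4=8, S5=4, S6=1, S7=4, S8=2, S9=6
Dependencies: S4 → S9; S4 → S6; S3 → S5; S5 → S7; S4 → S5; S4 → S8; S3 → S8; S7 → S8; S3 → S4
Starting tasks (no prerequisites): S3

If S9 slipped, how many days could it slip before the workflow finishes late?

4

The longest chain is S3→S4→S5→S7→S8 = 2+8+4+4+2 = 20; overall finish 20 days.
The longest chain containing S9 totals 16 days.
So S9 can slip 20 − 16 = 4 days.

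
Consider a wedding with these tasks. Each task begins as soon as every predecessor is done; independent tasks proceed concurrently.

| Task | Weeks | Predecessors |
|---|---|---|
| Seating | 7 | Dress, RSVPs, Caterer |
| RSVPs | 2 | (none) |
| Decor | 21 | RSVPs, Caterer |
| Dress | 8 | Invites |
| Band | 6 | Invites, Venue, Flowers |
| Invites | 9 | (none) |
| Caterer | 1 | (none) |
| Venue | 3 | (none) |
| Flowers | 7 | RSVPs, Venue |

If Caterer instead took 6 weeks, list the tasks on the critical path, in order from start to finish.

Caterer, Decor

Critical path before the change: Invites→Dress→Seating = 9+8+7 = 24 giving 24 weeks.
Caterer is off the critical path — its longest chain is 22 weeks, giving 2 of slack.
The binding chain switches to Caterer→Decor = 6+21 = 27; finish 27 weeks.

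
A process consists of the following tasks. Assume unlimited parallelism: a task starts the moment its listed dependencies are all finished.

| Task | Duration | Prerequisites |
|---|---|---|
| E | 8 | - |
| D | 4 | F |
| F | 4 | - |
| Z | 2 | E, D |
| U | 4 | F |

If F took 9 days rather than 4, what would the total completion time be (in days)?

Critical path before the change: F→D→Z = 4+4+2 = 10 giving 10 days.
F lies on that path, so at 9 days the path becomes 15 days.
That remains the longest chain; total 15 days.

15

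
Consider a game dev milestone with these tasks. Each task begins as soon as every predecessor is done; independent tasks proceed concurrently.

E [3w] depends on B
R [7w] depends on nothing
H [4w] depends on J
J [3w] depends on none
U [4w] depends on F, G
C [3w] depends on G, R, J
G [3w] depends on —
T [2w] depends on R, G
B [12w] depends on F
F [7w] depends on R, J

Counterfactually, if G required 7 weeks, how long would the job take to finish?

Baseline: R→F→B→E = 7+7+12+3 = 29 → 29 weeks.
G is off the critical path — its longest chain is 7 weeks, giving 22 of slack.
No other chain overtakes it, so the finish is 29 weeks.

29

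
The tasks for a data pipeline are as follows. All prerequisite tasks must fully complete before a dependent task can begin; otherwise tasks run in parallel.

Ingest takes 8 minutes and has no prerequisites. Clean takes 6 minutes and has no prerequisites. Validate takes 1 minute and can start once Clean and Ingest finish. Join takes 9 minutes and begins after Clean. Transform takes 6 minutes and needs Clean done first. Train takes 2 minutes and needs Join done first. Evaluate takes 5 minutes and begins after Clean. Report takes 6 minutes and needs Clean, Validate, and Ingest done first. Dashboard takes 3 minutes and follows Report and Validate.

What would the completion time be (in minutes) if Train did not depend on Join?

Before: longest chain Ingest→Validate→Report→Dashboard = 8+1+6+3 = 18, finish 18.
Without Join→Train, Train's earliest start moves from 15 to 0.
After: Ingest→Validate→Report→Dashboard = 8+1+6+3 = 18 → 18 minutes.

18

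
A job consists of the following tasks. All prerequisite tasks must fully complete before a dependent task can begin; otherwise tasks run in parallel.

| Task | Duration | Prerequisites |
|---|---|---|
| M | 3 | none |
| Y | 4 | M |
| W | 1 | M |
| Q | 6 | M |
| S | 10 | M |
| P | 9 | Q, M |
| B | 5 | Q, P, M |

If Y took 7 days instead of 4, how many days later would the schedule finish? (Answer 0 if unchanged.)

The binding path is M→Q→P→B = 3+6+9+5 = 23; finish at 23 days.
Y has 16 days of float (longest path through it is 7).
No other chain overtakes it, so the finish is 23 days.
Change in finish: 23 − 23 = +0 days.

0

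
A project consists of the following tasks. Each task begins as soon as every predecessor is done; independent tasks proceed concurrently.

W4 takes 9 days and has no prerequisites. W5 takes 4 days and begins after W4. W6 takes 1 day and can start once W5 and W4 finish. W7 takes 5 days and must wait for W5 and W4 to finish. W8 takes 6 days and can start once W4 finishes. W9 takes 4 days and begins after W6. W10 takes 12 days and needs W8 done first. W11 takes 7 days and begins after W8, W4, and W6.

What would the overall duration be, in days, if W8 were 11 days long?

Baseline: W4→W8→W10 = 9+6+12 = 27 → 27 days.
W8 lies on that path, so at 11 days the path becomes 32 days.
That remains the longest chain; total 32 days.

32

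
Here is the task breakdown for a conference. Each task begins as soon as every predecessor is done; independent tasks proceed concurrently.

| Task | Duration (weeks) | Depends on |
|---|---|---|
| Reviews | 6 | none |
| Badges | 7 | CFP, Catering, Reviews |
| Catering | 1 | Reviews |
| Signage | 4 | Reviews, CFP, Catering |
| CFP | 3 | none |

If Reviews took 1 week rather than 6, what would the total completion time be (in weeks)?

10

Critical path before the change: Reviews→Catering→Badges = 6+1+7 = 14 giving 14 weeks.
Reviews lies on that path, so at 1 week the path becomes 9 weeks.
Now CFP→Badges = 3+7 = 10 is longest, so the finish becomes 10 weeks.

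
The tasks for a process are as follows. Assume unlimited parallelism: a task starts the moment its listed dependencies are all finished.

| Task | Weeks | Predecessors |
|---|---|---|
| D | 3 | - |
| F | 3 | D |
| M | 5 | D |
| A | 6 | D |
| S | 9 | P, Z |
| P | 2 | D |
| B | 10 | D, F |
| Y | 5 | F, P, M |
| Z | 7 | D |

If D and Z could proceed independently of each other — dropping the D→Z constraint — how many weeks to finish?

Before: longest chain D→Z→S = 3+7+9 = 19, finish 19.
Without D→Z, Z's earliest start moves from 3 to 0.
The longest chain is now D→F→B = 3+3+10 = 16, so the process takes 16 weeks.

16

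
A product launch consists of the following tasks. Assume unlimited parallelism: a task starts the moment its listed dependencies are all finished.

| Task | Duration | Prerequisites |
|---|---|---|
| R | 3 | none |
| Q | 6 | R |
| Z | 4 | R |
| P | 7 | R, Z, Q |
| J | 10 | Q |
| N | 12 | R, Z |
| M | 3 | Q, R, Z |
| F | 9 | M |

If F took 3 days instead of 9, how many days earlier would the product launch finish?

Baseline: R→Q→M→F = 3+6+3+9 = 21 → 21 days.
Since F is critical, the -6 change carries straight to that chain (now 15 days).
New critical path: R→Q→J = 3+6+10 = 19 ⇒ 19 days.
Change in finish: 19 − 21 = -2 days.

2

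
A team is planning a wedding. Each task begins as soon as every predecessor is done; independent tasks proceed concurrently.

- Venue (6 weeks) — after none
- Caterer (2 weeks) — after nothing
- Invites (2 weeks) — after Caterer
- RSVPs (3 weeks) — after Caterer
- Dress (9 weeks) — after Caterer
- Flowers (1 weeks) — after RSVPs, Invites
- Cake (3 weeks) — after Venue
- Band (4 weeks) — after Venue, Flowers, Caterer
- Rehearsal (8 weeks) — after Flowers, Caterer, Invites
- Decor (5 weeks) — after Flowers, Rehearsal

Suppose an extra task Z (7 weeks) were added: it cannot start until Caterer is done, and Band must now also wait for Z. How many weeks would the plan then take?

Originally the plan takes 19 weeks.
With Z inserted, Band now waits for max(Venue, Flowers, Caterer, Z).
New critical path: Caterer→RSVPs→Flowers→Rehearsal→Decor = 2+3+1+8+5 = 19 ⇒ 19 weeks.

19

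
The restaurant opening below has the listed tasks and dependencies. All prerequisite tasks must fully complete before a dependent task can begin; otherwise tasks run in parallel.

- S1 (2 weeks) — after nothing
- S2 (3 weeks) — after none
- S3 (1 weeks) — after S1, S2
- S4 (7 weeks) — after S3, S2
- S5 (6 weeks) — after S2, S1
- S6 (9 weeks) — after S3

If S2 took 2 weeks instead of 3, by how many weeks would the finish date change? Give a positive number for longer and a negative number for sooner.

The binding path is S2→S3→S6 = 3+1+9 = 13; finish at 13 weeks.
S2 is on the critical path; changing it to 2 makes that path 12 weeks.
Now S1→S3→S6 = 2+1+9 = 12 is longest, so the finish becomes 12 weeks.
Change in finish: 12 − 13 = -1 weeks.

-1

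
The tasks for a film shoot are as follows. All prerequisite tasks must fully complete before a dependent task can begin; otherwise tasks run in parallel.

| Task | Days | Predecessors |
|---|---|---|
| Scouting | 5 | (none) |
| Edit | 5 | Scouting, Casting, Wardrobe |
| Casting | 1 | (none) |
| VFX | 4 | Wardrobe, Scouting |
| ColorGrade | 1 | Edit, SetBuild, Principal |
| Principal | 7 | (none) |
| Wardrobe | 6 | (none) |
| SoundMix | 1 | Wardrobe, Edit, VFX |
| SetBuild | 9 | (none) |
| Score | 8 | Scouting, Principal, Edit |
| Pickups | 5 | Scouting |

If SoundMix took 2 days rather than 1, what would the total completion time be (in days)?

Critical path before the change: Wardrobe→Edit→Score = 6+5+8 = 19 giving 19 days.
The longest path through SoundMix is only 12 days, so SoundMix has float 7.
No other chain overtakes it, so the finish is 19 days.

19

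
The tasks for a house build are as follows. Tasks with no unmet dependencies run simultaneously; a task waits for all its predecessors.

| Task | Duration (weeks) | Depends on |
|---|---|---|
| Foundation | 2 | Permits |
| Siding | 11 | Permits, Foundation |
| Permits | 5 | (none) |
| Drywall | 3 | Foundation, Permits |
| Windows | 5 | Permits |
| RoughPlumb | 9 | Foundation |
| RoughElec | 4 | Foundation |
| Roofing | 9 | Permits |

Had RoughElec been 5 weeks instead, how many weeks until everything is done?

Baseline: Permits→Foundation→Siding = 5+2+11 = 18 → 18 weeks.
RoughElec is off the critical path — its longest chain is 11 weeks, giving 7 of slack.
That remains the longest chain; total 18 weeks.

18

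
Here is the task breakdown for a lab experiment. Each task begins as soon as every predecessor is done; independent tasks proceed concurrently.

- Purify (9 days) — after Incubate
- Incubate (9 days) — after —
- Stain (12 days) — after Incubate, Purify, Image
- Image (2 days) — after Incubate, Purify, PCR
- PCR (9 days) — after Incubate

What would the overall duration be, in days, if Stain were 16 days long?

As given, the longest chain is Incubate→PCR→Image→Stain = 9+9+2+12 = 32, so the finish is 32 days.
Stain lies on that path, so at 16 days the path becomes 36 days.
The critical path is still Incubate→PCR→Image→Stain; finish is now 36 days.

36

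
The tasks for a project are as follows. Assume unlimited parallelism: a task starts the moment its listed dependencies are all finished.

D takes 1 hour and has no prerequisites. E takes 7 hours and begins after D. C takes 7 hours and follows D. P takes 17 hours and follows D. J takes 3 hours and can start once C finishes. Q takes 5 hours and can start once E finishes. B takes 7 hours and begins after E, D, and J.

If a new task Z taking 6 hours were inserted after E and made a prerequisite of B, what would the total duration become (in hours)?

21

Originally the job takes 18 hours.
With Z inserted, B now waits for max(E, D, J, Z).
New critical path: D→E→Z→B = 1+7+6+7 = 21 ⇒ 21 hours.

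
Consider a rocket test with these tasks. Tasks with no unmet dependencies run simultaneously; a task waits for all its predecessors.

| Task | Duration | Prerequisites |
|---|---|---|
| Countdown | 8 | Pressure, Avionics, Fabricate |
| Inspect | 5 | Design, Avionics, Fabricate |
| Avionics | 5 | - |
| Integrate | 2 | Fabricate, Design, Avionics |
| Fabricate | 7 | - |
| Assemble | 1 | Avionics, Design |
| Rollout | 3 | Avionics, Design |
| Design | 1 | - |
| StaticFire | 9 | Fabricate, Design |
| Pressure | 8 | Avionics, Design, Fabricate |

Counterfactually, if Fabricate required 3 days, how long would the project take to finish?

As given, the longest chain is Fabricate→Pressure→Countdown = 7+8+8 = 23, so the finish is 23 days.
Fabricate is on the critical path; changing it to 3 makes that path 19 days.
New critical path: Avionics→Pressure→Countdown = 5+8+8 = 21 ⇒ 21 days.

21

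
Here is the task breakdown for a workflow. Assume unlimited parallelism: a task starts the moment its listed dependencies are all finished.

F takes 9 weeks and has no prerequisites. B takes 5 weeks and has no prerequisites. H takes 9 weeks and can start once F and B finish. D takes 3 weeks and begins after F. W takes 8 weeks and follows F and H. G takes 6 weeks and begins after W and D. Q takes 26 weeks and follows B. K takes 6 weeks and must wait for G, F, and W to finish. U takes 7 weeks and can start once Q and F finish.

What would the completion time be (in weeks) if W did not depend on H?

Original critical path: F→H→W→G→K = 9+9+8+6+6 = 38 ⇒ 38 weeks.
Without H→W, W's earliest start moves from 18 to 9.
After: B→Q→U = 5+26+7 = 38 → 38 weeks.

38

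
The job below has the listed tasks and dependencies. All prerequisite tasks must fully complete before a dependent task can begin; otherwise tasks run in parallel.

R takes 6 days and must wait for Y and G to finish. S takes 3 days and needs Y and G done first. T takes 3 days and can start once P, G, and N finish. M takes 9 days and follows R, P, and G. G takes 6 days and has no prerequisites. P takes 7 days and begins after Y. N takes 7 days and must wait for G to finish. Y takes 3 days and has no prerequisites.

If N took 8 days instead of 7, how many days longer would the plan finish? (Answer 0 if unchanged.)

0

The binding path is G→R→M = 6+6+9 = 21; finish at 21 days.
N is off the critical path — its longest chain is 16 days, giving 5 of slack.
No other chain overtakes it, so the finish is 21 days.
Change in finish: 21 − 21 = +0 days.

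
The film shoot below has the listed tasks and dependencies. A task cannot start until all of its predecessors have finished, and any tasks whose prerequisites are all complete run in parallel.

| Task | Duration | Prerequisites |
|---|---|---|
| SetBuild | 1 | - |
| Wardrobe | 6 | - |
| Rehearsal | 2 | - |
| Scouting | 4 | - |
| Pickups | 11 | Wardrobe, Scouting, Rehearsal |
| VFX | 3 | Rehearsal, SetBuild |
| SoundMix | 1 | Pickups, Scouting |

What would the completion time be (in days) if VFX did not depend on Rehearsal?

With the dependency in place, Wardrobe→Pickups→SoundMix = 6+11+1 = 18 sets the finish at 18 days.
Without Rehearsal→VFX, VFX's earliest start moves from 2 to 1.
After: Wardrobe→Pickups→SoundMix = 6+11+1 = 18 → 18 days.

18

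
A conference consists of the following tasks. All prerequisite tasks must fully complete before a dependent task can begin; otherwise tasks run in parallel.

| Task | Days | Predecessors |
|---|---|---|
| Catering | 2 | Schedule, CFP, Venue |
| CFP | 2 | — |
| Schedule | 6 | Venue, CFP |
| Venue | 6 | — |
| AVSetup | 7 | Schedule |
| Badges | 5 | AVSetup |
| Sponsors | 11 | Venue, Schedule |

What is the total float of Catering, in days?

Critical path: Venue→Schedule→AVSetup→Badges = 6+6+7+5 = 24, so the finish is 24 days.
Catering finishes as early as 14 and must finish by 24.
So Catering can slip 24 − 14 = 10 days.

10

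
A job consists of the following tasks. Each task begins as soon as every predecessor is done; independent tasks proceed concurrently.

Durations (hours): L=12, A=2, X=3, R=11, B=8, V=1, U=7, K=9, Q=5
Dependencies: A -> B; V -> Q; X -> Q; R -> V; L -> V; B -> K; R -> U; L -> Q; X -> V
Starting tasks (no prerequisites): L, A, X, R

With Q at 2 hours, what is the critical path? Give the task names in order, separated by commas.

A, B, K

Baseline: A→B→K = 2+8+9 = 19 → 19 hours.
Q is off the critical path — its longest chain is 18 hours, giving 1 of slack.
The critical path is still A→B→K; finish is now 19 hours.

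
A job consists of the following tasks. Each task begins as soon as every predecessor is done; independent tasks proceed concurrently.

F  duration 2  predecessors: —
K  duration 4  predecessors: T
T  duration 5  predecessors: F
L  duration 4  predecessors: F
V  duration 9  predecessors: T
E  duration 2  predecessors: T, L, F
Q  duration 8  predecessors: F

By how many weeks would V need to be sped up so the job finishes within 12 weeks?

4

Current finish: 16 weeks; target: 12.
V is on every critical path, so each week cut from V cuts the finish by one (this holds down to a finish of 11).
Need 16 − 12 = 4 weeks off V → V becomes 5 weeks, finish becomes 12.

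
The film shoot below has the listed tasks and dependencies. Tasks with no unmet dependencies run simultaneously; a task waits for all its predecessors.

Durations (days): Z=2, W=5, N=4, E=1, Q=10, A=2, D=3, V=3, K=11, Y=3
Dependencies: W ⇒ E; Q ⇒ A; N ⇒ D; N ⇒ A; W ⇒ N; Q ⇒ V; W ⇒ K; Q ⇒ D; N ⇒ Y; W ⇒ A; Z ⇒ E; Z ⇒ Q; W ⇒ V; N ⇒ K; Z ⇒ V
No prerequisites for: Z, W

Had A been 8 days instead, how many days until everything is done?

20

Baseline: W→N→K = 5+4+11 = 20 → 20 days.
A has 6 days of float (longest path through it is 14).
The binding chain switches to Z→Q→A = 2+10+8 = 20; finish 20 days.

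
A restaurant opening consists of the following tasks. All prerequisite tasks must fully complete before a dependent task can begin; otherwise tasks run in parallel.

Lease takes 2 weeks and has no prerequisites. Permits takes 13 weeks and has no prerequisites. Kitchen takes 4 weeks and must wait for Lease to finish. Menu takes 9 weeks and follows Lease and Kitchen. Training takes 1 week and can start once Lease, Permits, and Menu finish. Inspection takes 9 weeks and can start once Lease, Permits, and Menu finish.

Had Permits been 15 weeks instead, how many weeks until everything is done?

Actual critical path: Lease→Kitchen→Menu→Inspection = 2+4+9+9 = 24 ⇒ 24 weeks.
Permits is off the critical path — its longest chain is 22 weeks, giving 2 of slack.
The critical path is still Lease→Kitchen→Menu→Inspection; finish is now 24 weeks.

24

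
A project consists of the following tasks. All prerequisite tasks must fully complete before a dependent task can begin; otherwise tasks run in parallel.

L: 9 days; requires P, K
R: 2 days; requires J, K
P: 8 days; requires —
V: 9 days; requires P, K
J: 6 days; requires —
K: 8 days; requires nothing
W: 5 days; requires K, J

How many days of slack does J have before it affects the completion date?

6

P→L = 8+9 = 17 sets the makespan at 17 days.
The longest chain containing J totals 11 days.
Float = 17 − 11 = 6.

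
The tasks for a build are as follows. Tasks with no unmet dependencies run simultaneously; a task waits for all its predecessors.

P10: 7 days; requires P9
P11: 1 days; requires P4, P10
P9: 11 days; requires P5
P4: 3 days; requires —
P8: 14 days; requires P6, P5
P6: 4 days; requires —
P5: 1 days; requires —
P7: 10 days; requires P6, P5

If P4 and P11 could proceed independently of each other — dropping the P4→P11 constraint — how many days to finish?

Before: longest chain P5→P9→P10→P11 = 1+11+7+1 = 20, finish 20.
Dropping P4→P11 doesn't change P11's earliest start (19); another predecessor still binds.
New critical path: P5→P9→P10→P11 = 1+11+7+1 = 20 ⇒ 20 days.

20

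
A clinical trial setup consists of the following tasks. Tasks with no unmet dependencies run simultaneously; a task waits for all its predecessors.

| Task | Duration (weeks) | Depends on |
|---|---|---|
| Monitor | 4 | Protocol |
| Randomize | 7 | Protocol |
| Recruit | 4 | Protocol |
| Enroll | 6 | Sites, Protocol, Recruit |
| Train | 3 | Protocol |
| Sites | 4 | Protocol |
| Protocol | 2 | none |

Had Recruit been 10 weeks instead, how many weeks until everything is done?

The binding path is Protocol→Recruit→Enroll = 2+4+6 = 12; finish at 12 weeks.
Recruit lies on that path, so at 10 weeks the path becomes 18 weeks.
The critical path is still Protocol→Recruit→Enroll; finish is now 18 weeks.

18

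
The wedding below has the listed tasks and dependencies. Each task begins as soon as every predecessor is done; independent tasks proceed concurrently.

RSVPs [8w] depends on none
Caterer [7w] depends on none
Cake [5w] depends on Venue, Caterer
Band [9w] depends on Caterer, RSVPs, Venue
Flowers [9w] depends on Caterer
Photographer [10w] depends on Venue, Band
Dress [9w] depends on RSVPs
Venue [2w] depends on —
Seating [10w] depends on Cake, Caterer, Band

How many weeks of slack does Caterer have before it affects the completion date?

The longest chain is RSVPs→Band→Seating = 8+9+10 = 27; overall finish 27 weeks.
Longest path through Caterer: 26 weeks (earliest finish 7, latest finish 8).
Slack of Caterer = 1 − 0 = 1 week.

1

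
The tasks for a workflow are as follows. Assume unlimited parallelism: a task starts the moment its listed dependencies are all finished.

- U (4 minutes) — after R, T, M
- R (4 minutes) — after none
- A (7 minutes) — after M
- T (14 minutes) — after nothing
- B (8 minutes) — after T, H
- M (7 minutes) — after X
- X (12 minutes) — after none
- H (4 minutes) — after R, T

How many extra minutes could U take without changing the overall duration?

3

The longest chain is X→M→A = 12+7+7 = 26; overall finish 26 minutes.
U finishes as early as 23 and must finish by 26.
Float = 26 − 23 = 3.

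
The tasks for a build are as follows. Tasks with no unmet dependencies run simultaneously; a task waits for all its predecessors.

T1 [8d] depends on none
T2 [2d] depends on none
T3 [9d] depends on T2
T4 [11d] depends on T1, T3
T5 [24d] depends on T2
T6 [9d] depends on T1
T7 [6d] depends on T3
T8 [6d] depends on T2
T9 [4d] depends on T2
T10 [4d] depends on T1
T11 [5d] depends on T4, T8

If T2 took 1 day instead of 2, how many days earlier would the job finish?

1

The binding path is T2→T3→T4→T11 = 2+9+11+5 = 27; finish at 27 days.
Since T2 is critical, the -1 change carries straight to that chain (now 26 days).
That remains the longest chain; total 26 days.
Change in finish: 26 − 27 = -1 days.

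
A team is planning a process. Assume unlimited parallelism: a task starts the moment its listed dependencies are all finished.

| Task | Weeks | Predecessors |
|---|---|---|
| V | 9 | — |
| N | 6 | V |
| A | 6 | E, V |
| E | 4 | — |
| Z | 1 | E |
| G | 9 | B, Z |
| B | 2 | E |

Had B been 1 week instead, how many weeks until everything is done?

15

Critical path before the change: E→B→G = 4+2+9 = 15 giving 15 weeks.
B is on the critical path; changing it to 1 makes that path 14 weeks.
New critical path: V→N = 9+6 = 15 ⇒ 15 weeks.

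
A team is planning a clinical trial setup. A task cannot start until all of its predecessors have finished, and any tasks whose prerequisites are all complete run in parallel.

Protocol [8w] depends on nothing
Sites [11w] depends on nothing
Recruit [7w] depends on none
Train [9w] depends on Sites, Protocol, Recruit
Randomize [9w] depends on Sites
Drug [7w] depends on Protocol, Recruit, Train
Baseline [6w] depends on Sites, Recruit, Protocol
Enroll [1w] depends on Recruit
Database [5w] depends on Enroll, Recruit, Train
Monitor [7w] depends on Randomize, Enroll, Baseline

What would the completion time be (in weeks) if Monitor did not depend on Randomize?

27

Original critical path: Sites→Train→Drug = 11+9+7 = 27 ⇒ 27 weeks.
Without Randomize→Monitor, Monitor's earliest start moves from 20 to 17.
The longest chain is now Sites→Train→Drug = 11+9+7 = 27, so the plan takes 27 weeks.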